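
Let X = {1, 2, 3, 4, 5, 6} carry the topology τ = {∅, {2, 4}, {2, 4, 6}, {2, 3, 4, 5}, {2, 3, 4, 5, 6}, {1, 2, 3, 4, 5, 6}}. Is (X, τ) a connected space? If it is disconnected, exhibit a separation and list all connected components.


(X, τ) is connected.

Find clopen sets (U ∈ τ with X ∖ U ∈ τ):
  U = ∅, X ∖ U = {1, 2, 3, 4, 5, 6} — both open, so U is clopen.
  U = {1, 2, 3, 4, 5, 6}, X ∖ U = ∅ — both open, so U is clopen.
Only trivial clopens (∅ and X) exist, so (X, τ) is connected.
Compute connected components by grouping points that agree on all clopens:
  component: {1, 2, 3, 4, 5, 6}


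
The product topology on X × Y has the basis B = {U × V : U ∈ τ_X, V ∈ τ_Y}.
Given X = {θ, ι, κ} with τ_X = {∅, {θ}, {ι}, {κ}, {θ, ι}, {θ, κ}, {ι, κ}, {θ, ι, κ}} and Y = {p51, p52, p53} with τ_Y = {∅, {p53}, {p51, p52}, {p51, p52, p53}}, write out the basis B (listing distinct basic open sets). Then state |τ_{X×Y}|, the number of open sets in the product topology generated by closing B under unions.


Basis B = {∅ × ∅, {θ} × {p53}, {ι} × {p53}, {κ} × {p53}, {θ} × {p51, p52}, {θ, ι} × {p53}, {θ, κ} × {p53}, {ι} × {p51, p52}, {ι, κ} × {p53}, {κ} × {p51, p52}, {θ} × {p51, p52, p53}, {θ, ι, κ} × {p53}, {ι} × {p51, p52, p53}, {κ} × {p51, p52, p53}, {θ, ι} × {p51, p52}, {θ, κ} × {p51, p52}, {ι, κ} × {p51, p52}, {θ, ι} × {p51, p52, p53}, {θ, κ} × {p51, p52, p53}, {θ, ι, κ} × {p51, p52}, {ι, κ} × {p51, p52, p53}, {θ, ι, κ} × {p51, p52, p53}}; |τ_{X×Y}| = 64.

Enumerate products U × V with U ∈ τ_X, V ∈ τ_Y (deduplicated):
  ∅ × ∅ = {} (∅)
  {θ} × {p53} = {(θ,p53)}
  {ι} × {p53} = {(ι,p53)}
  {κ} × {p53} = {(κ,p53)}
  {θ} × {p51, p52} = {(θ,p51), (θ,p52)}
  {θ, ι} × {p53} = {(θ,p53), (ι,p53)}
  {θ, κ} × {p53} = {(θ,p53), (κ,p53)}
  {ι} × {p51, p52} = {(ι,p51), (ι,p52)}
  {ι, κ} × {p53} = {(ι,p53), (κ,p53)}
  {κ} × {p51, p52} = {(κ,p51), (κ,p52)}
  {θ} × {p51, p52, p53} = {(θ,p51), (θ,p52), (θ,p53)}
  {θ, ι, κ} × {p53} = {(θ,p53), (ι,p53), (κ,p53)}
  {ι} × {p51, p52, p53} = {(ι,p51), (ι,p52), (ι,p53)}
  {κ} × {p51, p52, p53} = {(κ,p51), (κ,p52), (κ,p53)}
  {θ, ι} × {p51, p52} = {(θ,p51), (θ,p52), (ι,p51), (ι,p52)}
  {θ, κ} × {p51, p52} = {(θ,p51), (θ,p52), (κ,p51), (κ,p52)}
  {ι, κ} × {p51, p52} = {(ι,p51), (ι,p52), (κ,p51), (κ,p52)}
  {θ, ι} × {p51, p52, p53} = {(θ,p51), (θ,p52), (θ,p53), (ι,p51), (ι,p52), (ι,p53)}
  {θ, κ} × {p51, p52, p53} = {(θ,p51), (θ,p52), (θ,p53), (κ,p51), (κ,p52), (κ,p53)}
  {θ, ι, κ} × {p51, p52} = {(θ,p51), (θ,p52), (ι,p51), (ι,p52), (κ,p51), (κ,p52)}
  {ι, κ} × {p51, p52, p53} = {(ι,p51), (ι,p52), (ι,p53), (κ,p51), (κ,p52), (κ,p53)}
  {θ, ι, κ} × {p51, p52, p53} = {(θ,p51), (θ,p52), (θ,p53), (ι,p51), (ι,p52), (ι,p53), (κ,p51), (κ,p52), (κ,p53)}
These 22 distinct sets form the basis B.
Close under arbitrary unions to get τ_{X×Y}; counting gives |τ_{X×Y}| = 64.


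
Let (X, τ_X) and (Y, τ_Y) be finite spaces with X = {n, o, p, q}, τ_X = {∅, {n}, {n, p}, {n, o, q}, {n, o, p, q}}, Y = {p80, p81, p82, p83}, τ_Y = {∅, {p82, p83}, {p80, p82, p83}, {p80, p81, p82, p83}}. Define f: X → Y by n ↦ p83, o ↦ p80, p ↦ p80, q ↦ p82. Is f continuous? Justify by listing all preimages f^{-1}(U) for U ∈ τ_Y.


f is NOT continuous.

Compute f^{-1}(U) for each U ∈ τ_Y:
  U = ∅: f^{-1}(U) = ∅ ∈ τ_X ✓.
  U = {p82, p83}: f^{-1}(U) = {n, q} ∉ τ_X ✗.
  U = {p80, p82, p83}: f^{-1}(U) = {n, o, p, q} ∈ τ_X ✓.
  U = {p80, p81, p82, p83}: f^{-1}(U) = {n, o, p, q} ∈ τ_X ✓.
Found U = {p82, p83} with f^{-1}(U) = {n, q} not in τ_X. Therefore f is NOT continuous.


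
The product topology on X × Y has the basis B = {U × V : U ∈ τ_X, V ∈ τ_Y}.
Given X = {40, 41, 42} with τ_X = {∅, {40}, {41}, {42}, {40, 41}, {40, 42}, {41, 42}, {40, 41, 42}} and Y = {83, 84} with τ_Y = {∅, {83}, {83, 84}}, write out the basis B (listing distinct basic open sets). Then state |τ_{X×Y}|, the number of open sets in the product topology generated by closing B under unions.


Basis B = {∅ × ∅, {40} × {83}, {41} × {83}, {42} × {83}, {40} × {83, 84}, {40, 41} × {83}, {40, 42} × {83}, {41} × {83, 84}, {41, 42} × {83}, {42} × {83, 84}, {40, 41, 42} × {83}, {40, 41} × {83, 84}, {40, 42} × {83, 84}, {41, 42} × {83, 84}, {40, 41, 42} × {83, 84}}; |τ_{X×Y}| = 27.

Enumerate products U × V with U ∈ τ_X, V ∈ τ_Y (deduplicated):
  ∅ × ∅ = {} (∅)
  {40} × {83} = {(40,83)}
  {41} × {83} = {(41,83)}
  {42} × {83} = {(42,83)}
  {40} × {83, 84} = {(40,83), (40,84)}
  {40, 41} × {83} = {(40,83), (41,83)}
  {40, 42} × {83} = {(40,83), (42,83)}
  {41} × {83, 84} = {(41,83), (41,84)}
  {41, 42} × {83} = {(41,83), (42,83)}
  {42} × {83, 84} = {(42,83), (42,84)}
  {40, 41, 42} × {83} = {(40,83), (41,83), (42,83)}
  {40, 41} × {83, 84} = {(40,83), (40,84), (41,83), (41,84)}
  {40, 42} × {83, 84} = {(40,83), (40,84), (42,83), (42,84)}
  {41, 42} × {83, 84} = {(41,83), (41,84), (42,83), (42,84)}
  {40, 41, 42} × {83, 84} = {(40,83), (40,84), (41,83), (41,84), (42,83), (42,84)}
These 15 distinct sets form the basis B.
Close under arbitrary unions to get τ_{X×Y}; counting gives |τ_{X×Y}| = 27.


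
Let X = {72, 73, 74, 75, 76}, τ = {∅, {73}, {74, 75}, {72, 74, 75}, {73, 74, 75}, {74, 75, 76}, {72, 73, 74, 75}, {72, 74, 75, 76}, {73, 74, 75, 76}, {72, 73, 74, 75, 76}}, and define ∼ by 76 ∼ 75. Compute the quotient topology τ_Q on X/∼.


X/∼ = {[72], [73], [74], [75=76]}; |τ_Q| = 6.

Equivalence classes: [72], [73], [74], [75=76].
Quotient map π: X → X/∼ sends 72 ↦ [72], 73 ↦ [73], 74 ↦ [74], 75 ↦ [75=76], 76 ↦ [75=76].
For each subset V ⊆ X/∼, compute π^{-1}(V) ⊆ X and check whether π^{-1}(V) ∈ τ. V is open in τ_Q iff π^{-1}(V) ∈ τ.
  V = {}: π^{-1}(V) = ∅ ∈ τ ✓.
  V = {[72]}: π^{-1}(V) = {72} ∉ τ ✗.
  V = {[73]}: π^{-1}(V) = {73} ∈ τ ✓.
  V = {[72], [73]}: π^{-1}(V) = {72, 73} ∉ τ ✗.
  V = {[74]}: π^{-1}(V) = {74} ∉ τ ✗.
  V = {[72], [74]}: π^{-1}(V) = {72, 74} ∉ τ ✗.
  V = {[73], [74]}: π^{-1}(V) = {73, 74} ∉ τ ✗.
  V = {[72], [73], [74]}: π^{-1}(V) = {72, 73, 74} ∉ τ ✗.
  V = {[75=76]}: π^{-1}(V) = {75, 76} ∉ τ ✗.
  V = {[72], [75=76]}: π^{-1}(V) = {72, 75, 76} ∉ τ ✗.
  V = {[73], [75=76]}: π^{-1}(V) = {73, 75, 76} ∉ τ ✗.
  V = {[72], [73], [75=76]}: π^{-1}(V) = {72, 73, 75, 76} ∉ τ ✗.
  V = {[74], [75=76]}: π^{-1}(V) = {74, 75, 76} ∈ τ ✓.
  V = {[72], [74], [75=76]}: π^{-1}(V) = {72, 74, 75, 76} ∈ τ ✓.
  V = {[73], [74], [75=76]}: π^{-1}(V) = {73, 74, 75, 76} ∈ τ ✓.
  V = {[72], [73], [74], [75=76]}: π^{-1}(V) = {72, 73, 74, 75, 76} ∈ τ ✓.
Open sets in the quotient: τ_Q = {{}, {[73]}, {[74], [75=76]}, {[72], [74], [75=76]}, {[73], [74], [75=76]}, {[72], [73], [74], [75=76]}} (6 elements).


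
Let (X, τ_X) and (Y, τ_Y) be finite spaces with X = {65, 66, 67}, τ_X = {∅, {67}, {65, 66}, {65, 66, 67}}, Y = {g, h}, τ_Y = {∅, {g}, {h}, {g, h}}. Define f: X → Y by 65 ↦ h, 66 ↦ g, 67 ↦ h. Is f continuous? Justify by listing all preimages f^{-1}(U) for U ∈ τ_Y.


f is NOT continuous.

Compute f^{-1}(U) for each U ∈ τ_Y:
  U = ∅: f^{-1}(U) = ∅ ∈ τ_X ✓.
  U = {g}: f^{-1}(U) = {66} ∉ τ_X ✗.
  U = {h}: f^{-1}(U) = {65, 67} ∉ τ_X ✗.
  U = {g, h}: f^{-1}(U) = {65, 66, 67} ∈ τ_X ✓.
Found U = {g} with f^{-1}(U) = {66} not in τ_X. Therefore f is NOT continuous.


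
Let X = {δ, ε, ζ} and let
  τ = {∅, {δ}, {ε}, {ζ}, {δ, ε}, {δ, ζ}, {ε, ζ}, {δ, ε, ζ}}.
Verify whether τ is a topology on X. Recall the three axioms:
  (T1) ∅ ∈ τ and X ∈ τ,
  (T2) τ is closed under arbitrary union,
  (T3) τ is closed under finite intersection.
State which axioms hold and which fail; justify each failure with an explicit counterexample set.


τ IS a topology on X.

Axiom (T1): ∅ ∈ τ? Yes; X ∈ τ? Yes.
Axiom (T2/T3): check pairwise unions and intersections of members of τ.
All pairwise intersections and unions checked — each lies in τ. Therefore τ satisfies (T1), (T2), (T3): it IS a topology on X.


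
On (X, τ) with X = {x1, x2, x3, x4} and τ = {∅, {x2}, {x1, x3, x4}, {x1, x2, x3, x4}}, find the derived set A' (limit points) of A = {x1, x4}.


A' = {x1, x3, x4}

For each x ∈ X, list the open sets U ∈ τ with x ∈ U, then check whether U ∩ (A ∖ {x}) ≠ ∅ for every such U.
  x = x1: opens ∋ x are {x1, x3, x4}, {x1, x2, x3, x4}; each meets A ∖ {x1}, so x IS a limit point.
  x = x2: open {x2} ∋ x has {x2} ∩ (A ∖ {x2}) = ∅, so x is NOT a limit point.
  x = x3: opens ∋ x are {x1, x3, x4}, {x1, x2, x3, x4}; each meets A ∖ {x3}, so x IS a limit point.
  x = x4: opens ∋ x are {x1, x3, x4}, {x1, x2, x3, x4}; each meets A ∖ {x4}, so x IS a limit point.
Collecting: A' = {x1, x3, x4}.


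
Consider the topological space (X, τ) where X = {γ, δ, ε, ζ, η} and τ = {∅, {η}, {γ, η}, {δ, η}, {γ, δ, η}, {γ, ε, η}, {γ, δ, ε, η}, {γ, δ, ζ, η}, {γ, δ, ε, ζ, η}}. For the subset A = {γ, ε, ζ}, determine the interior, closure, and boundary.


int(A) = ∅, cl(A) = {γ, ε, ζ}, ∂A = {γ, ε, ζ}.

Closed sets in (X, τ) are complements of opens:
  closed(X, τ) = {∅, {ε}, {ζ}, {δ, ζ}, {ε, ζ}, {γ, ε, ζ}, {δ, ε, ζ}, {γ, δ, ε, ζ}, {γ, δ, ε, ζ, η}}.
int(A) = ⋃ {U ∈ τ : U ⊆ A}. Opens contained in A: ∅.
Taking the union of these: int(A) = ∅.
cl(A) = ⋂ {C closed : A ⊆ C}. Closed sets containing A: {γ, ε, ζ}, {γ, δ, ε, ζ}, {γ, δ, ε, ζ, η}.
Intersecting these: cl(A) = {γ, ε, ζ}.
∂A = cl(A) ∖ int(A) = {γ, ε, ζ} ∖ ∅ = {γ, ε, ζ}.


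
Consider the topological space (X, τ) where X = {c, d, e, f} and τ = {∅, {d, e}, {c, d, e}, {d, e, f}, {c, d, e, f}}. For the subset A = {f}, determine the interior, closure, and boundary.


int(A) = ∅, cl(A) = {f}, ∂A = {f}.

Closed sets in (X, τ) are complements of opens:
  closed(X, τ) = {∅, {c}, {f}, {c, f}, {c, d, e, f}}.
int(A) = ⋃ {U ∈ τ : U ⊆ A}. Opens contained in A: ∅.
Taking the union of these: int(A) = ∅.
cl(A) = ⋂ {C closed : A ⊆ C}. Closed sets containing A: {f}, {c, f}, {c, d, e, f}.
Intersecting these: cl(A) = {f}.
∂A = cl(A) ∖ int(A) = {f} ∖ ∅ = {f}.


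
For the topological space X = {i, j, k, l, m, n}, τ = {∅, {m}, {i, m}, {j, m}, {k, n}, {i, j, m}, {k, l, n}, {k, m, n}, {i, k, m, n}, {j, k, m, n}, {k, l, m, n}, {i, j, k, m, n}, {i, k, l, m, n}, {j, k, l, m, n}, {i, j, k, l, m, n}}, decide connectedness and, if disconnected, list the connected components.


(X, τ) is disconnected; components = [{i, j, m}, {k, l, n}].

Find clopen sets (U ∈ τ with X ∖ U ∈ τ):
  U = ∅, X ∖ U = {i, j, k, l, m, n} — both open, so U is clopen.
  U = {i, j, m}, X ∖ U = {k, l, n} — both open, so U is clopen.
  U = {k, l, n}, X ∖ U = {i, j, m} — both open, so U is clopen.
  U = {i, j, k, l, m, n}, X ∖ U = ∅ — both open, so U is clopen.
Nontrivial clopen(s) exist: e.g. {i, j, m}. So (X, τ) is disconnected.
Compute connected components by grouping points that agree on all clopens:
  component: {i, j, m}
  component: {k, l, n}


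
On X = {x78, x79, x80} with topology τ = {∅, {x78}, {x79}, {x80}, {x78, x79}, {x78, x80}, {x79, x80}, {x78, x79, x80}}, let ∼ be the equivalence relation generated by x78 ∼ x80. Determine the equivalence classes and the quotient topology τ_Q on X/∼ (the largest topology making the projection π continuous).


X/∼ = {[x78=x80], [x79]}; |τ_Q| = 4.

Equivalence classes: [x78=x80], [x79].
Quotient map π: X → X/∼ sends x78 ↦ [x78=x80], x79 ↦ [x79], x80 ↦ [x78=x80].
For each subset V ⊆ X/∼, compute π^{-1}(V) ⊆ X and check whether π^{-1}(V) ∈ τ. V is open in τ_Q iff π^{-1}(V) ∈ τ.
  V = {}: π^{-1}(V) = ∅ ∈ τ ✓.
  V = {[x78=x80]}: π^{-1}(V) = {x78, x80} ∈ τ ✓.
  V = {[x79]}: π^{-1}(V) = {x79} ∈ τ ✓.
  V = {[x78=x80], [x79]}: π^{-1}(V) = {x78, x79, x80} ∈ τ ✓.
Open sets in the quotient: τ_Q = {{}, {[x78=x80]}, {[x79]}, {[x78=x80], [x79]}} (4 elements).


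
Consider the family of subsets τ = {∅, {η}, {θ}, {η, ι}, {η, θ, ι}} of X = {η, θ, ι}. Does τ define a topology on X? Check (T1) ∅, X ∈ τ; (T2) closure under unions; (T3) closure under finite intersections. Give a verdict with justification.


τ is NOT a topology on X.

Axiom (T1): ∅ ∈ τ? Yes; X ∈ τ? Yes.
Axiom (T2/T3): check pairwise unions and intersections of members of τ.
Counterexample for (T2): {η} ∪ {θ} = {η, θ} ∉ τ. Therefore τ is NOT a topology.


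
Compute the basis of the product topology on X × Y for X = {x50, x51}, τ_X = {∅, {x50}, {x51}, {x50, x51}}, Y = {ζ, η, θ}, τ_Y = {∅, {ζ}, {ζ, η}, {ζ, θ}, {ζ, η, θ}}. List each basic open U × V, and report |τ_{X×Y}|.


Basis B = {∅ × ∅, {x50} × {ζ}, {x51} × {ζ}, {x50} × {ζ, η}, {x50} × {ζ, θ}, {x50, x51} × {ζ}, {x51} × {ζ, η}, {x51} × {ζ, θ}, {x50} × {ζ, η, θ}, {x51} × {ζ, η, θ}, {x50, x51} × {ζ, η}, {x50, x51} × {ζ, θ}, {x50, x51} × {ζ, η, θ}}; |τ_{X×Y}| = 25.

Enumerate products U × V with U ∈ τ_X, V ∈ τ_Y (deduplicated):
  ∅ × ∅ = {} (∅)
  {x50} × {ζ} = {(x50,ζ)}
  {x51} × {ζ} = {(x51,ζ)}
  {x50} × {ζ, η} = {(x50,ζ), (x50,η)}
  {x50} × {ζ, θ} = {(x50,ζ), (x50,θ)}
  {x50, x51} × {ζ} = {(x50,ζ), (x51,ζ)}
  {x51} × {ζ, η} = {(x51,ζ), (x51,η)}
  {x51} × {ζ, θ} = {(x51,ζ), (x51,θ)}
  {x50} × {ζ, η, θ} = {(x50,ζ), (x50,η), (x50,θ)}
  {x51} × {ζ, η, θ} = {(x51,ζ), (x51,η), (x51,θ)}
  {x50, x51} × {ζ, η} = {(x50,ζ), (x50,η), (x51,ζ), (x51,η)}
  {x50, x51} × {ζ, θ} = {(x50,ζ), (x50,θ), (x51,ζ), (x51,θ)}
  {x50, x51} × {ζ, η, θ} = {(x50,ζ), (x50,η), (x50,θ), (x51,ζ), (x51,η), (x51,θ)}
These 13 distinct sets form the basis B.
Close under arbitrary unions to get τ_{X×Y}; counting gives |τ_{X×Y}| = 25.


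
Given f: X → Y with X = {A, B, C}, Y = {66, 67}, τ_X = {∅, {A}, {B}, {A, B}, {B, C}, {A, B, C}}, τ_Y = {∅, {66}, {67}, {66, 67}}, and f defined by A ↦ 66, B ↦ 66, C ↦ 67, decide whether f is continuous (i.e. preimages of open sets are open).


f is NOT continuous.

Compute f^{-1}(U) for each U ∈ τ_Y:
  U = ∅: f^{-1}(U) = ∅ ∈ τ_X ✓.
  U = {66}: f^{-1}(U) = {A, B} ∈ τ_X ✓.
  U = {67}: f^{-1}(U) = {C} ∉ τ_X ✗.
  U = {66, 67}: f^{-1}(U) = {A, B, C} ∈ τ_X ✓.
Found U = {67} with f^{-1}(U) = {C} not in τ_X. Therefore f is NOT continuous.


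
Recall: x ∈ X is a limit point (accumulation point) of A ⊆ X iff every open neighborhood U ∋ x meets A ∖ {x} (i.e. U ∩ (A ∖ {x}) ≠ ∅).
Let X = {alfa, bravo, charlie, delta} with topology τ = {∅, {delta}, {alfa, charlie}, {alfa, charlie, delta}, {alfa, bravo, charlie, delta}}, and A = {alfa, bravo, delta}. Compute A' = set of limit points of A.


A' = {bravo, charlie}

For each x ∈ X, list the open sets U ∈ τ with x ∈ U, then check whether U ∩ (A ∖ {x}) ≠ ∅ for every such U.
  x = alfa: open {alfa, charlie} ∋ x has {alfa, charlie} ∩ (A ∖ {alfa}) = ∅, so x is NOT a limit point.
  x = bravo: opens ∋ x are {alfa, bravo, charlie, delta}; each meets A ∖ {bravo}, so x IS a limit point.
  x = charlie: opens ∋ x are {alfa, charlie}, {alfa, charlie, delta}, {alfa, bravo, charlie, delta}; each meets A ∖ {charlie}, so x IS a limit point.
  x = delta: open {delta} ∋ x has {delta} ∩ (A ∖ {delta}) = ∅, so x is NOT a limit point.
Collecting: A' = {bravo, charlie}.


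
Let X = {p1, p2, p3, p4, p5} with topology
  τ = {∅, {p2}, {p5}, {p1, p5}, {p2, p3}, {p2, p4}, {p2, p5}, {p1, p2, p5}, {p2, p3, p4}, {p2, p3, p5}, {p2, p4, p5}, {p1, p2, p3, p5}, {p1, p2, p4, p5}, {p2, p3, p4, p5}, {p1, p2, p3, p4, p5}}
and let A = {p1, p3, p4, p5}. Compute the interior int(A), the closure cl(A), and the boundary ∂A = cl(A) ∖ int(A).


int(A) = {p1, p5}, cl(A) = {p1, p3, p4, p5}, ∂A = {p3, p4}.

Closed sets in (X, τ) are complements of opens:
  closed(X, τ) = {∅, {p1}, {p3}, {p4}, {p1, p3}, {p1, p4}, {p1, p5}, {p3, p4}, {p1, p3, p4}, {p1, p3, p5}, {p1, p4, p5}, {p2, p3, p4}, {p1, p2, p3, p4}, {p1, p3, p4, p5}, {p1, p2, p3, p4, p5}}.
int(A) = ⋃ {U ∈ τ : U ⊆ A}. Opens contained in A: ∅, {p5}, {p1, p5}.
Taking the union of these: int(A) = {p1, p5}.
cl(A) = ⋂ {C closed : A ⊆ C}. Closed sets containing A: {p1, p3, p4, p5}, {p1, p2, p3, p4, p5}.
Intersecting these: cl(A) = {p1, p3, p4, p5}.
∂A = cl(A) ∖ int(A) = {p1, p3, p4, p5} ∖ {p1, p5} = {p3, p4}.


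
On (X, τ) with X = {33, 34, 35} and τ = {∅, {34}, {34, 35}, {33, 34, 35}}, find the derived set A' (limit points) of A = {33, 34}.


A' = {33, 35}

For each x ∈ X, list the open sets U ∈ τ with x ∈ U, then check whether U ∩ (A ∖ {x}) ≠ ∅ for every such U.
  x = 33: opens ∋ x are {33, 34, 35}; each meets A ∖ {33}, so x IS a limit point.
  x = 34: open {34} ∋ x has {34} ∩ (A ∖ {34}) = ∅, so x is NOT a limit point.
  x = 35: opens ∋ x are {34, 35}, {33, 34, 35}; each meets A ∖ {35}, so x IS a limit point.
Collecting: A' = {33, 35}.


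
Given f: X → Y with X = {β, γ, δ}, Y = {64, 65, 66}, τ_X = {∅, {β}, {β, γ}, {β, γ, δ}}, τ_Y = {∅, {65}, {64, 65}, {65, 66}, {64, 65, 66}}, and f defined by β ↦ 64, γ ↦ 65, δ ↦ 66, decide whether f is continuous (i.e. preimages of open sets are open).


f is NOT continuous.

Compute f^{-1}(U) for each U ∈ τ_Y:
  U = ∅: f^{-1}(U) = ∅ ∈ τ_X ✓.
  U = {65}: f^{-1}(U) = {γ} ∉ τ_X ✗.
  U = {64, 65}: f^{-1}(U) = {β, γ} ∈ τ_X ✓.
  U = {65, 66}: f^{-1}(U) = {γ, δ} ∉ τ_X ✗.
  U = {64, 65, 66}: f^{-1}(U) = {β, γ, δ} ∈ τ_X ✓.
Found U = {65} with f^{-1}(U) = {γ} not in τ_X. Therefore f is NOT continuous.


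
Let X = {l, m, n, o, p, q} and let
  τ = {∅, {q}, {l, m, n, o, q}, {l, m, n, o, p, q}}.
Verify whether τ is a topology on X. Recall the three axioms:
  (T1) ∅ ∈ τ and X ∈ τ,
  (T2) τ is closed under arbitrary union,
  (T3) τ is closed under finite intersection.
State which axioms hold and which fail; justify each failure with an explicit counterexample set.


τ IS a topology on X.

Axiom (T1): ∅ ∈ τ? Yes; X ∈ τ? Yes.
Axiom (T2/T3): check pairwise unions and intersections of members of τ.
All pairwise intersections and unions checked — each lies in τ. Therefore τ satisfies (T1), (T2), (T3): it IS a topology on X.


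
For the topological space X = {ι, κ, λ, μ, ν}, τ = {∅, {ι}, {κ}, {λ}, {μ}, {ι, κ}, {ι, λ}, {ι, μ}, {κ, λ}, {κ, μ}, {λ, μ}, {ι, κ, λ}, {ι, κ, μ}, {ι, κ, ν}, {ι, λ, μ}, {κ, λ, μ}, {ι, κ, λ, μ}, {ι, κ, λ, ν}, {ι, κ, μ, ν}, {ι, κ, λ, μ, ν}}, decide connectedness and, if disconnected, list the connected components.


(X, τ) is disconnected; components = [{λ}, {μ}, {ι, κ, ν}].

Find clopen sets (U ∈ τ with X ∖ U ∈ τ):
  U = ∅, X ∖ U = {ι, κ, λ, μ, ν} — both open, so U is clopen.
  U = {λ}, X ∖ U = {ι, κ, μ, ν} — both open, so U is clopen.
  U = {μ}, X ∖ U = {ι, κ, λ, ν} — both open, so U is clopen.
  U = {λ, μ}, X ∖ U = {ι, κ, ν} — both open, so U is clopen.
  U = {ι, κ, ν}, X ∖ U = {λ, μ} — both open, so U is clopen.
  U = {ι, κ, λ, ν}, X ∖ U = {μ} — both open, so U is clopen.
  U = {ι, κ, μ, ν}, X ∖ U = {λ} — both open, so U is clopen.
  U = {ι, κ, λ, μ, ν}, X ∖ U = ∅ — both open, so U is clopen.
Nontrivial clopen(s) exist: e.g. {ι, κ, ν}. So (X, τ) is disconnected.
Compute connected components by grouping points that agree on all clopens:
  component: {λ}
  component: {μ}
  component: {ι, κ, ν}


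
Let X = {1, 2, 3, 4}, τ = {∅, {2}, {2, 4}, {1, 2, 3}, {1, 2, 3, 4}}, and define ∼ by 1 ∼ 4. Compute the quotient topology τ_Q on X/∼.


X/∼ = {[1=4], [2], [3]}; |τ_Q| = 3.

Equivalence classes: [1=4], [2], [3].
Quotient map π: X → X/∼ sends 1 ↦ [1=4], 2 ↦ [2], 3 ↦ [3], 4 ↦ [1=4].
For each subset V ⊆ X/∼, compute π^{-1}(V) ⊆ X and check whether π^{-1}(V) ∈ τ. V is open in τ_Q iff π^{-1}(V) ∈ τ.
  V = {}: π^{-1}(V) = ∅ ∈ τ ✓.
  V = {[1=4]}: π^{-1}(V) = {1, 4} ∉ τ ✗.
  V = {[2]}: π^{-1}(V) = {2} ∈ τ ✓.
  V = {[1=4], [2]}: π^{-1}(V) = {1, 2, 4} ∉ τ ✗.
  V = {[3]}: π^{-1}(V) = {3} ∉ τ ✗.
  V = {[1=4], [3]}: π^{-1}(V) = {1, 3, 4} ∉ τ ✗.
  V = {[2], [3]}: π^{-1}(V) = {2, 3} ∉ τ ✗.
  V = {[1=4], [2], [3]}: π^{-1}(V) = {1, 2, 3, 4} ∈ τ ✓.
Open sets in the quotient: τ_Q = {{}, {[2]}, {[1=4], [2], [3]}} (3 elements).


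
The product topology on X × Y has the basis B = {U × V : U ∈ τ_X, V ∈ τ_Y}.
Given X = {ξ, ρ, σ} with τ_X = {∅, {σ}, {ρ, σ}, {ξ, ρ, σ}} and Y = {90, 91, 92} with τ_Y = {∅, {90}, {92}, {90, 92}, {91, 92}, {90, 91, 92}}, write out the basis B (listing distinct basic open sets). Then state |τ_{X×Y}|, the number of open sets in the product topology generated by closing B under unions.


Basis B = {∅ × ∅, {σ} × {90}, {σ} × {92}, {ρ, σ} × {90}, {ρ, σ} × {92}, {σ} × {90, 92}, {σ} × {91, 92}, {ξ, ρ, σ} × {90}, {ξ, ρ, σ} × {92}, {σ} × {90, 91, 92}, {ρ, σ} × {90, 92}, {ρ, σ} × {91, 92}, {ξ, ρ, σ} × {90, 92}, {ξ, ρ, σ} × {91, 92}, {ρ, σ} × {90, 91, 92}, {ξ, ρ, σ} × {90, 91, 92}}; |τ_{X×Y}| = 40.

Enumerate products U × V with U ∈ τ_X, V ∈ τ_Y (deduplicated):
  ∅ × ∅ = {} (∅)
  {σ} × {90} = {(σ,90)}
  {σ} × {92} = {(σ,92)}
  {ρ, σ} × {90} = {(ρ,90), (σ,90)}
  {ρ, σ} × {92} = {(ρ,92), (σ,92)}
  {σ} × {90, 92} = {(σ,90), (σ,92)}
  {σ} × {91, 92} = {(σ,91), (σ,92)}
  {ξ, ρ, σ} × {90} = {(ξ,90), (ρ,90), (σ,90)}
  {ξ, ρ, σ} × {92} = {(ξ,92), (ρ,92), (σ,92)}
  {σ} × {90, 91, 92} = {(σ,90), (σ,91), (σ,92)}
  {ρ, σ} × {90, 92} = {(ρ,90), (ρ,92), (σ,90), (σ,92)}
  {ρ, σ} × {91, 92} = {(ρ,91), (ρ,92), (σ,91), (σ,92)}
  {ξ, ρ, σ} × {90, 92} = {(ξ,90), (ξ,92), (ρ,90), (ρ,92), (σ,90), (σ,92)}
  {ξ, ρ, σ} × {91, 92} = {(ξ,91), (ξ,92), (ρ,91), (ρ,92), (σ,91), (σ,92)}
  {ρ, σ} × {90, 91, 92} = {(ρ,90), (ρ,91), (ρ,92), (σ,90), (σ,91), (σ,92)}
  {ξ, ρ, σ} × {90, 91, 92} = {(ξ,90), (ξ,91), (ξ,92), (ρ,90), (ρ,91), (ρ,92), (σ,90), (σ,91), (σ,92)}
These 16 distinct sets form the basis B.
Close under arbitrary unions to get τ_{X×Y}; counting gives |τ_{X×Y}| = 40.


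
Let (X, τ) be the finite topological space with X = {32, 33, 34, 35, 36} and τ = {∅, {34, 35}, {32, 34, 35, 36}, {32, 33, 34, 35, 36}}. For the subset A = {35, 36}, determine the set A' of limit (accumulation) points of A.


A' = {32, 33, 34, 36}

For each x ∈ X, list the open sets U ∈ τ with x ∈ U, then check whether U ∩ (A ∖ {x}) ≠ ∅ for every such U.
  x = 32: opens ∋ x are {32, 34, 35, 36}, {32, 33, 34, 35, 36}; each meets A ∖ {32}, so x IS a limit point.
  x = 33: opens ∋ x are {32, 33, 34, 35, 36}; each meets A ∖ {33}, so x IS a limit point.
  x = 34: opens ∋ x are {34, 35}, {32, 34, 35, 36}, {32, 33, 34, 35, 36}; each meets A ∖ {34}, so x IS a limit point.
  x = 35: open {34, 35} ∋ x has {34, 35} ∩ (A ∖ {35}) = ∅, so x is NOT a limit point.
  x = 36: opens ∋ x are {32, 34, 35, 36}, {32, 33, 34, 35, 36}; each meets A ∖ {36}, so x IS a limit point.
Collecting: A' = {32, 33, 34, 36}.


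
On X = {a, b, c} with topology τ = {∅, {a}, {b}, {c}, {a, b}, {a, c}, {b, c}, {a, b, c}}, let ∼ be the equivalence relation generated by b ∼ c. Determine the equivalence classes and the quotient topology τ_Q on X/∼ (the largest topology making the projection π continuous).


X/∼ = {[a], [b=c]}; |τ_Q| = 4.

Equivalence classes: [a], [b=c].
Quotient map π: X → X/∼ sends a ↦ [a], b ↦ [b=c], c ↦ [b=c].
For each subset V ⊆ X/∼, compute π^{-1}(V) ⊆ X and check whether π^{-1}(V) ∈ τ. V is open in τ_Q iff π^{-1}(V) ∈ τ.
  V = {}: π^{-1}(V) = ∅ ∈ τ ✓.
  V = {[a]}: π^{-1}(V) = {a} ∈ τ ✓.
  V = {[b=c]}: π^{-1}(V) = {b, c} ∈ τ ✓.
  V = {[a], [b=c]}: π^{-1}(V) = {a, b, c} ∈ τ ✓.
Open sets in the quotient: τ_Q = {{}, {[a]}, {[b=c]}, {[a], [b=c]}} (4 elements).


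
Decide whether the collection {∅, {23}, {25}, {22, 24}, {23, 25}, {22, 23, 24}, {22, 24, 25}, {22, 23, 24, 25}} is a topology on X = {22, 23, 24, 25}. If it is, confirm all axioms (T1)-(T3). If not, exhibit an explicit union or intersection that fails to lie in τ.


τ IS a topology on X.

Axiom (T1): ∅ ∈ τ? Yes; X ∈ τ? Yes.
Axiom (T2/T3): check pairwise unions and intersections of members of τ.
All pairwise intersections and unions checked — each lies in τ. Therefore τ satisfies (T1), (T2), (T3): it IS a topology on X.


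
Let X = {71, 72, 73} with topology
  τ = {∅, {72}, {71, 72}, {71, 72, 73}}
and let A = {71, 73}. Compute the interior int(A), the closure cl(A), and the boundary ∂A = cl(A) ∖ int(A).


int(A) = ∅, cl(A) = {71, 73}, ∂A = {71, 73}.

Closed sets in (X, τ) are complements of opens:
  closed(X, τ) = {∅, {73}, {71, 73}, {71, 72, 73}}.
int(A) = ⋃ {U ∈ τ : U ⊆ A}. Opens contained in A: ∅.
Taking the union of these: int(A) = ∅.
cl(A) = ⋂ {C closed : A ⊆ C}. Closed sets containing A: {71, 73}, {71, 72, 73}.
Intersecting these: cl(A) = {71, 73}.
∂A = cl(A) ∖ int(A) = {71, 73} ∖ ∅ = {71, 73}.


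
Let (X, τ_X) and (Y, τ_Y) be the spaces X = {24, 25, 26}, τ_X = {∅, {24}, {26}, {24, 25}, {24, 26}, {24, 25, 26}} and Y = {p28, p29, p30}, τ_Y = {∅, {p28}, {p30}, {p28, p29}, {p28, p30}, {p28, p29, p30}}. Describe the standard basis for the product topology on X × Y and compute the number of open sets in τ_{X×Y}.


Basis B = {∅ × ∅, {24} × {p28}, {24} × {p30}, {26} × {p28}, {26} × {p30}, {24} × {p28, p29}, {24} × {p28, p30}, {24, 25} × {p28}, {24, 26} × {p28}, {24, 25} × {p30}, {24, 26} × {p30}, {26} × {p28, p29}, {26} × {p28, p30}, {24} × {p28, p29, p30}, {24, 25, 26} × {p28}, {24, 25, 26} × {p30}, {26} × {p28, p29, p30}, {24, 25} × {p28, p29}, {24, 26} × {p28, p29}, {24, 25} × {p28, p30}, {24, 26} × {p28, p30}, {24, 25} × {p28, p29, p30}, {24, 26} × {p28, p29, p30}, {24, 25, 26} × {p28, p29}, {24, 25, 26} × {p28, p30}, {24, 25, 26} × {p28, p29, p30}}; |τ_{X×Y}| = 108.

Enumerate products U × V with U ∈ τ_X, V ∈ τ_Y (deduplicated):
  ∅ × ∅ = {} (∅)
  {24} × {p28} = {(24,p28)}
  {24} × {p30} = {(24,p30)}
  {26} × {p28} = {(26,p28)}
  {26} × {p30} = {(26,p30)}
  {24} × {p28, p29} = {(24,p28), (24,p29)}
  {24} × {p28, p30} = {(24,p28), (24,p30)}
  {24, 25} × {p28} = {(24,p28), (25,p28)}
  {24, 26} × {p28} = {(24,p28), (26,p28)}
  {24, 25} × {p30} = {(24,p30), (25,p30)}
  {24, 26} × {p30} = {(24,p30), (26,p30)}
  {26} × {p28, p29} = {(26,p28), (26,p29)}
  {26} × {p28, p30} = {(26,p28), (26,p30)}
  {24} × {p28, p29, p30} = {(24,p28), (24,p29), (24,p30)}
  {24, 25, 26} × {p28} = {(24,p28), (25,p28), (26,p28)}
  {24, 25, 26} × {p30} = {(24,p30), (25,p30), (26,p30)}
  {26} × {p28, p29, p30} = {(26,p28), (26,p29), (26,p30)}
  {24, 25} × {p28, p29} = {(24,p28), (24,p29), (25,p28), (25,p29)}
  {24, 26} × {p28, p29} = {(24,p28), (24,p29), (26,p28), (26,p29)}
  {24, 25} × {p28, p30} = {(24,p28), (24,p30), (25,p28), (25,p30)}
  {24, 26} × {p28, p30} = {(24,p28), (24,p30), (26,p28), (26,p30)}
  {24, 25} × {p28, p29, p30} = {(24,p28), (24,p29), (24,p30), (25,p28), (25,p29), (25,p30)}
  {24, 26} × {p28, p29, p30} = {(24,p28), (24,p29), (24,p30), (26,p28), (26,p29), (26,p30)}
  {24, 25, 26} × {p28, p29} = {(24,p28), (24,p29), (25,p28), (25,p29), (26,p28), (26,p29)}
  {24, 25, 26} × {p28, p30} = {(24,p28), (24,p30), (25,p28), (25,p30), (26,p28), (26,p30)}
  {24, 25, 26} × {p28, p29, p30} = {(24,p28), (24,p29), (24,p30), (25,p28), (25,p29), (25,p30), (26,p28), (26,p29), (26,p30)}
These 26 distinct sets form the basis B.
Close under arbitrary unions to get τ_{X×Y}; counting gives |τ_{X×Y}| = 108.


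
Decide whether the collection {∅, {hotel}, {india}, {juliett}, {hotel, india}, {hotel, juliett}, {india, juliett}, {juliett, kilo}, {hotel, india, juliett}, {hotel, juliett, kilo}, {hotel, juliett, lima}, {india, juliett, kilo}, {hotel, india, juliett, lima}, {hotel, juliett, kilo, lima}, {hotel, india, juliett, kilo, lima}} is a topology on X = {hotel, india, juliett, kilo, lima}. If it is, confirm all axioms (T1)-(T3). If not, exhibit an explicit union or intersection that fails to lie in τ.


τ is NOT a topology on X.

Axiom (T1): ∅ ∈ τ? Yes; X ∈ τ? Yes.
Axiom (T2/T3): check pairwise unions and intersections of members of τ.
Counterexample for (T2): {hotel} ∪ {india, juliett, kilo} = {hotel, india, juliett, kilo} ∉ τ. Therefore τ is NOT a topology.


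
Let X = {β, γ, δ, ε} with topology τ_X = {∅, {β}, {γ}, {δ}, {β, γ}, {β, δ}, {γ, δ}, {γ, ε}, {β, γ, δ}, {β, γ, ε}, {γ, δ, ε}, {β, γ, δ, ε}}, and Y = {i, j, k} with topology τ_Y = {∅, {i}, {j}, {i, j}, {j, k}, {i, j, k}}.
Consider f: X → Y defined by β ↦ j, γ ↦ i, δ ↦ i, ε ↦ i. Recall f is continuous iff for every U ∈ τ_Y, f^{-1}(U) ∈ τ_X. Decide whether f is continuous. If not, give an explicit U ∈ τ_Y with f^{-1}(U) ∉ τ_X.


f IS continuous.

Compute f^{-1}(U) for each U ∈ τ_Y:
  U = ∅: f^{-1}(U) = ∅ ∈ τ_X ✓.
  U = {i}: f^{-1}(U) = {γ, δ, ε} ∈ τ_X ✓.
  U = {j}: f^{-1}(U) = {β} ∈ τ_X ✓.
  U = {i, j}: f^{-1}(U) = {β, γ, δ, ε} ∈ τ_X ✓.
  U = {j, k}: f^{-1}(U) = {β} ∈ τ_X ✓.
  U = {i, j, k}: f^{-1}(U) = {β, γ, δ, ε} ∈ τ_X ✓.
Every preimage lies in τ_X, so f IS continuous.


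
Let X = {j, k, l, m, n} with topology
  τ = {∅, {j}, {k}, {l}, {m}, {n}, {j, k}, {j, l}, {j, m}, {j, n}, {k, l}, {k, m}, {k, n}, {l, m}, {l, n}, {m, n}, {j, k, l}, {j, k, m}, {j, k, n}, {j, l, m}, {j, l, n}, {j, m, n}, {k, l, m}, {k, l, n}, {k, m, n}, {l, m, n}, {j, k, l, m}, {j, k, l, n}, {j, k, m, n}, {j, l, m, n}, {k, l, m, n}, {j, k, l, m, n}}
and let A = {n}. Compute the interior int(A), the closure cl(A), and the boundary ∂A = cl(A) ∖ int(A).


int(A) = {n}, cl(A) = {n}, ∂A = ∅.

Closed sets in (X, τ) are complements of opens:
  closed(X, τ) = {∅, {j}, {k}, {l}, {m}, {n}, {j, k}, {j, l}, {j, m}, {j, n}, {k, l}, {k, m}, {k, n}, {l, m}, {l, n}, {m, n}, {j, k, l}, {j, k, m}, {j, k, n}, {j, l, m}, {j, l, n}, {j, m, n}, {k, l, m}, {k, l, n}, {k, m, n}, {l, m, n}, {j, k, l, m}, {j, k, l, n}, {j, k, m, n}, {j, l, m, n}, {k, l, m, n}, {j, k, l, m, n}}.
int(A) = ⋃ {U ∈ τ : U ⊆ A}. Opens contained in A: ∅, {n}.
Taking the union of these: int(A) = {n}.
cl(A) = ⋂ {C closed : A ⊆ C}. Closed sets containing A: {n}, {j, n}, {k, n}, {l, n}, {m, n}, {j, k, n}, {j, l, n}, {j, m, n}, {k, l, n}, {k, m, n}, {l, m, n}, {j, k, l, n}, {j, k, m, n}, {j, l, m, n}, {k, l, m, n}, {j, k, l, m, n}.
Intersecting these: cl(A) = {n}.
∂A = cl(A) ∖ int(A) = {n} ∖ {n} = ∅.


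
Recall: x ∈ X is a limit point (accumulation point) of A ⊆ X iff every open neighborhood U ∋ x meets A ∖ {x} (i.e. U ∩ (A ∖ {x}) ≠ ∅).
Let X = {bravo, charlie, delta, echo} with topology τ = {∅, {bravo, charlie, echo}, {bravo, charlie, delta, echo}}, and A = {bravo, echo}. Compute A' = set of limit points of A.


A' = {bravo, charlie, delta, echo}

For each x ∈ X, list the open sets U ∈ τ with x ∈ U, then check whether U ∩ (A ∖ {x}) ≠ ∅ for every such U.
  x = bravo: opens ∋ x are {bravo, charlie, echo}, {bravo, charlie, delta, echo}; each meets A ∖ {bravo}, so x IS a limit point.
  x = charlie: opens ∋ x are {bravo, charlie, echo}, {bravo, charlie, delta, echo}; each meets A ∖ {charlie}, so x IS a limit point.
  x = delta: opens ∋ x are {bravo, charlie, delta, echo}; each meets A ∖ {delta}, so x IS a limit point.
  x = echo: opens ∋ x are {bravo, charlie, echo}, {bravo, charlie, delta, echo}; each meets A ∖ {echo}, so x IS a limit point.
Collecting: A' = {bravo, charlie, delta, echo}.


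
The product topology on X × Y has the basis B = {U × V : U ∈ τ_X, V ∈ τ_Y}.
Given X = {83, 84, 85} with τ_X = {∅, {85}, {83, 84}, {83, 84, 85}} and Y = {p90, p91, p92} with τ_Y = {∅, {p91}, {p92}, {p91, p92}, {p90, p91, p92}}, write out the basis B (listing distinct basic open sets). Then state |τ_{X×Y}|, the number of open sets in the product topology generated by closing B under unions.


Basis B = {∅ × ∅, {85} × {p91}, {85} × {p92}, {83, 84} × {p91}, {83, 84} × {p92}, {85} × {p91, p92}, {83, 84, 85} × {p91}, {83, 84, 85} × {p92}, {85} × {p90, p91, p92}, {83, 84} × {p91, p92}, {83, 84} × {p90, p91, p92}, {83, 84, 85} × {p91, p92}, {83, 84, 85} × {p90, p91, p92}}; |τ_{X×Y}| = 25.

Enumerate products U × V with U ∈ τ_X, V ∈ τ_Y (deduplicated):
  ∅ × ∅ = {} (∅)
  {85} × {p91} = {(85,p91)}
  {85} × {p92} = {(85,p92)}
  {83, 84} × {p91} = {(83,p91), (84,p91)}
  {83, 84} × {p92} = {(83,p92), (84,p92)}
  {85} × {p91, p92} = {(85,p91), (85,p92)}
  {83, 84, 85} × {p91} = {(83,p91), (84,p91), (85,p91)}
  {83, 84, 85} × {p92} = {(83,p92), (84,p92), (85,p92)}
  {85} × {p90, p91, p92} = {(85,p90), (85,p91), (85,p92)}
  {83, 84} × {p91, p92} = {(83,p91), (83,p92), (84,p91), (84,p92)}
  {83, 84} × {p90, p91, p92} = {(83,p90), (83,p91), (83,p92), (84,p90), (84,p91), (84,p92)}
  {83, 84, 85} × {p91, p92} = {(83,p91), (83,p92), (84,p91), (84,p92), (85,p91), (85,p92)}
  {83, 84, 85} × {p90, p91, p92} = {(83,p90), (83,p91), (83,p92), (84,p90), (84,p91), (84,p92), (85,p90), (85,p91), (85,p92)}
These 13 distinct sets form the basis B.
Close under arbitrary unions to get τ_{X×Y}; counting gives |τ_{X×Y}| = 25.


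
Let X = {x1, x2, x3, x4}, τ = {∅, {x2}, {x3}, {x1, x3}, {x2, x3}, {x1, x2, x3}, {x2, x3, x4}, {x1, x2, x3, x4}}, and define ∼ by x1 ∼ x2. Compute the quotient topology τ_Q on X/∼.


X/∼ = {[x1=x2], [x3], [x4]}; |τ_Q| = 4.

Equivalence classes: [x1=x2], [x3], [x4].
Quotient map π: X → X/∼ sends x1 ↦ [x1=x2], x2 ↦ [x1=x2], x3 ↦ [x3], x4 ↦ [x4].
For each subset V ⊆ X/∼, compute π^{-1}(V) ⊆ X and check whether π^{-1}(V) ∈ τ. V is open in τ_Q iff π^{-1}(V) ∈ τ.
  V = {}: π^{-1}(V) = ∅ ∈ τ ✓.
  V = {[x1=x2]}: π^{-1}(V) = {x1, x2} ∉ τ ✗.
  V = {[x3]}: π^{-1}(V) = {x3} ∈ τ ✓.
  V = {[x1=x2], [x3]}: π^{-1}(V) = {x1, x2, x3} ∈ τ ✓.
  V = {[x4]}: π^{-1}(V) = {x4} ∉ τ ✗.
  V = {[x1=x2], [x4]}: π^{-1}(V) = {x1, x2, x4} ∉ τ ✗.
  V = {[x3], [x4]}: π^{-1}(V) = {x3, x4} ∉ τ ✗.
  V = {[x1=x2], [x3], [x4]}: π^{-1}(V) = {x1, x2, x3, x4} ∈ τ ✓.
Open sets in the quotient: τ_Q = {{}, {[x3]}, {[x1=x2], [x3]}, {[x1=x2], [x3], [x4]}} (4 elements).


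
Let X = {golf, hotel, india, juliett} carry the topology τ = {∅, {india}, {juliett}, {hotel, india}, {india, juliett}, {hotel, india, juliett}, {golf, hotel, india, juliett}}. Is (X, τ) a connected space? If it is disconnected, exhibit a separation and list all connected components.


(X, τ) is connected.

Find clopen sets (U ∈ τ with X ∖ U ∈ τ):
  U = ∅, X ∖ U = {golf, hotel, india, juliett} — both open, so U is clopen.
  U = {golf, hotel, india, juliett}, X ∖ U = ∅ — both open, so U is clopen.
Only trivial clopens (∅ and X) exist, so (X, τ) is connected.
Compute connected components by grouping points that agree on all clopens:
  component: {golf, hotel, india, juliett}


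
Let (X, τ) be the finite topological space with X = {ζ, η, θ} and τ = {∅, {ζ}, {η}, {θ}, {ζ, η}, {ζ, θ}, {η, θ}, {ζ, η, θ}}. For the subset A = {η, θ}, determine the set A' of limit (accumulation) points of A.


A' = ∅

For each x ∈ X, list the open sets U ∈ τ with x ∈ U, then check whether U ∩ (A ∖ {x}) ≠ ∅ for every such U.
  x = ζ: open {ζ} ∋ x has {ζ} ∩ (A ∖ {ζ}) = ∅, so x is NOT a limit point.
  x = η: open {η} ∋ x has {η} ∩ (A ∖ {η}) = ∅, so x is NOT a limit point.
  x = θ: open {θ} ∋ x has {θ} ∩ (A ∖ {θ}) = ∅, so x is NOT a limit point.
Collecting: A' = ∅.


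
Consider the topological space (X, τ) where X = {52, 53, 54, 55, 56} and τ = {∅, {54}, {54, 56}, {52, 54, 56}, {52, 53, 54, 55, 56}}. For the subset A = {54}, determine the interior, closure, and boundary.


int(A) = {54}, cl(A) = {52, 53, 54, 55, 56}, ∂A = {52, 53, 55, 56}.

Closed sets in (X, τ) are complements of opens:
  closed(X, τ) = {∅, {53, 55}, {52, 53, 55}, {52, 53, 55, 56}, {52, 53, 54, 55, 56}}.
int(A) = ⋃ {U ∈ τ : U ⊆ A}. Opens contained in A: ∅, {54}.
Taking the union of these: int(A) = {54}.
cl(A) = ⋂ {C closed : A ⊆ C}. Closed sets containing A: {52, 53, 54, 55, 56}.
Intersecting these: cl(A) = {52, 53, 54, 55, 56}.
∂A = cl(A) ∖ int(A) = {52, 53, 54, 55, 56} ∖ {54} = {52, 53, 55, 56}.


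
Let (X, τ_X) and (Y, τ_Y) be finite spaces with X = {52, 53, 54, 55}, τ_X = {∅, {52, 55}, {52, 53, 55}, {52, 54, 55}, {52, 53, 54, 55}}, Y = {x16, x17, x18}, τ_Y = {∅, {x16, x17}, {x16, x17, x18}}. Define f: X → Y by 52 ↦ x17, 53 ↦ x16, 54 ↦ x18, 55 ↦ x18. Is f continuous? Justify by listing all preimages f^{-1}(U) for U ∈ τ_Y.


f is NOT continuous.

Compute f^{-1}(U) for each U ∈ τ_Y:
  U = ∅: f^{-1}(U) = ∅ ∈ τ_X ✓.
  U = {x16, x17}: f^{-1}(U) = {52, 53} ∉ τ_X ✗.
  U = {x16, x17, x18}: f^{-1}(U) = {52, 53, 54, 55} ∈ τ_X ✓.
Found U = {x16, x17} with f^{-1}(U) = {52, 53} not in τ_X. Therefore f is NOT continuous.


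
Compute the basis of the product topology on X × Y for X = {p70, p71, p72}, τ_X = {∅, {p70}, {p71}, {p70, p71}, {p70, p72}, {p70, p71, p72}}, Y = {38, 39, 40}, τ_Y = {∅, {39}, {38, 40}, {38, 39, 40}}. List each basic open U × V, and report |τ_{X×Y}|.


Basis B = {∅ × ∅, {p70} × {39}, {p71} × {39}, {p70} × {38, 40}, {p70, p71} × {39}, {p70, p72} × {39}, {p71} × {38, 40}, {p70} × {38, 39, 40}, {p70, p71, p72} × {39}, {p71} × {38, 39, 40}, {p70, p71} × {38, 40}, {p70, p72} × {38, 40}, {p70, p71} × {38, 39, 40}, {p70, p72} × {38, 39, 40}, {p70, p71, p72} × {38, 40}, {p70, p71, p72} × {38, 39, 40}}; |τ_{X×Y}| = 36.

Enumerate products U × V with U ∈ τ_X, V ∈ τ_Y (deduplicated):
  ∅ × ∅ = {} (∅)
  {p70} × {39} = {(p70,39)}
  {p71} × {39} = {(p71,39)}
  {p70} × {38, 40} = {(p70,38), (p70,40)}
  {p70, p71} × {39} = {(p70,39), (p71,39)}
  {p70, p72} × {39} = {(p70,39), (p72,39)}
  {p71} × {38, 40} = {(p71,38), (p71,40)}
  {p70} × {38, 39, 40} = {(p70,38), (p70,39), (p70,40)}
  {p70, p71, p72} × {39} = {(p70,39), (p71,39), (p72,39)}
  {p71} × {38, 39, 40} = {(p71,38), (p71,39), (p71,40)}
  {p70, p71} × {38, 40} = {(p70,38), (p70,40), (p71,38), (p71,40)}
  {p70, p72} × {38, 40} = {(p70,38), (p70,40), (p72,38), (p72,40)}
  {p70, p71} × {38, 39, 40} = {(p70,38), (p70,39), (p70,40), (p71,38), (p71,39), (p71,40)}
  {p70, p72} × {38, 39, 40} = {(p70,38), (p70,39), (p70,40), (p72,38), (p72,39), (p72,40)}
  {p70, p71, p72} × {38, 40} = {(p70,38), (p70,40), (p71,38), (p71,40), (p72,38), (p72,40)}
  {p70, p71, p72} × {38, 39, 40} = {(p70,38), (p70,39), (p70,40), (p71,38), (p71,39), (p71,40), (p72,38), (p72,39), (p72,40)}
These 16 distinct sets form the basis B.
Close under arbitrary unions to get τ_{X×Y}; counting gives |τ_{X×Y}| = 36.


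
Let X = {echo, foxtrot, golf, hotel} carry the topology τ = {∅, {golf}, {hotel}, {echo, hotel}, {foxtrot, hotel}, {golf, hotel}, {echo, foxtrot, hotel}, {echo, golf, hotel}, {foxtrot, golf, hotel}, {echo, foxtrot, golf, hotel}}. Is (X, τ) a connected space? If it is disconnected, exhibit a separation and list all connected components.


(X, τ) is disconnected; components = [{golf}, {echo, foxtrot, hotel}].

Find clopen sets (U ∈ τ with X ∖ U ∈ τ):
  U = ∅, X ∖ U = {echo, foxtrot, golf, hotel} — both open, so U is clopen.
  U = {golf}, X ∖ U = {echo, foxtrot, hotel} — both open, so U is clopen.
  U = {echo, foxtrot, hotel}, X ∖ U = {golf} — both open, so U is clopen.
  U = {echo, foxtrot, golf, hotel}, X ∖ U = ∅ — both open, so U is clopen.
Nontrivial clopen(s) exist: e.g. {golf}. So (X, τ) is disconnected.
Compute connected components by grouping points that agree on all clopens:
  component: {golf}
  component: {echo, foxtrot, hotel}
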